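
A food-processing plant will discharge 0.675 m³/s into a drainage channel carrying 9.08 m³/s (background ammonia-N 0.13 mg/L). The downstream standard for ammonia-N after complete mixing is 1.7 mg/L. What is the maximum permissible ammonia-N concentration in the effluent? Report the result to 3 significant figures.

22.8 mg/L

At the limit, (Qr·Cr + Qe·Cₑ)/(Qr + Qe) = 1.7:
Cₑ = (9.755·1.7 − 9.080·0.1300) / 0.6750 = 22.82 mg/L.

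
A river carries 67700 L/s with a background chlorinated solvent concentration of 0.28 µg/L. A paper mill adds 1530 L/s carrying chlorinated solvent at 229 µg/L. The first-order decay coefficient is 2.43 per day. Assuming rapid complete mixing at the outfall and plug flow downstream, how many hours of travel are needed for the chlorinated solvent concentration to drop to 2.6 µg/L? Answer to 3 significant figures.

7.10 h

Flow-weighted average: C = (67700·0.2800 + 1530·229.0) / 69230 = 369300/69230 = 5.335 µg/L.
5.335·exp(−k·t) = 2.6 → t = ln(5.335/2.6)/k = 25550 s = 7.099 h.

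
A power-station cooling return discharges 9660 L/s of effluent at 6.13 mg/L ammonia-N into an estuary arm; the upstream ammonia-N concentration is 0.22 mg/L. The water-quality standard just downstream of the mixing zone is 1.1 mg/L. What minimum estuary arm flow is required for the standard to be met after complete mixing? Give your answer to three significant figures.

55200 L/s

Set C_mix = 1.1: (Q·0.2200 + 9660·6.130) / (Q + 9660) = 1.1
→ Q = 9660·(6.130 − 1.1)/(1.1 − 0.2200) = 55220 L/s.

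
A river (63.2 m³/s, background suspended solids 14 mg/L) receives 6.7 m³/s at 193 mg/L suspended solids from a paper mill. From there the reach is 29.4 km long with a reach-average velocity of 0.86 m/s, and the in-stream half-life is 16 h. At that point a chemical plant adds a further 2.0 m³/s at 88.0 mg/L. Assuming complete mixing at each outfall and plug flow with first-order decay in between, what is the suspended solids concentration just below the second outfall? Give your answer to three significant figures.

Flow-weighted average: C = (63.20·14.00 + 6.700·193.0) / 69.90 = 2178/69.90 = 31.16 mg/L; combined flow 69.90 m³/s.
Travel time t = 29.4·1000 / 0.86 = 34190 s = 9.496 h.
Half-life 16 h → k = ln 2 / 16 = 0.04332 h⁻¹ = 1.040 d⁻¹.
Decay over the reach: 31.16·exp(−kt) = 31.16·0.6627 = 20.65 mg/L.
At the second outfall, C = (69.90·20.65 + 2.000·88.00) / (69.90 + 2.000) = 22.52 mg/L.

22.5 mg/L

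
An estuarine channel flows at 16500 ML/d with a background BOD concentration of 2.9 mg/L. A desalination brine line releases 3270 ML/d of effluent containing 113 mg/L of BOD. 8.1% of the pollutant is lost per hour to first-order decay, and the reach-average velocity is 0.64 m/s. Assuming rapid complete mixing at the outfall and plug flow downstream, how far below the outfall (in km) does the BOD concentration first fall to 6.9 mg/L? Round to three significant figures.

Mixed concentration C = ΣQC/ΣQ = (16500·2.900 + 3270·113.0) / 19770 = 417400/19770 = 21.11 mg/L.
8.1%/h lost → k = −ln(1 − 0.081) = 0.08447 h⁻¹.
Set 21.11·exp(−k·t) = 6.9 → t = ln(21.11/6.9)/k = 47660 s = 13.24 h.
Distance = v·t = 0.64·47660 = 30500 m = 30.50 km.

30.5 km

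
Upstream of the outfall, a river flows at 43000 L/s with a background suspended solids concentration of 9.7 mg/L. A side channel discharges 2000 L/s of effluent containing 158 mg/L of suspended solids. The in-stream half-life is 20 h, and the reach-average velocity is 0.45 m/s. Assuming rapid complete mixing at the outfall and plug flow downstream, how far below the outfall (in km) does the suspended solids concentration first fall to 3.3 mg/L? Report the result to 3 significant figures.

74.6 km

Mixed concentration C = ΣQC/ΣQ = (43000·9.700 + 2000·158.0) / 45000 = 733100/45000 = 16.29 mg/L.
Half-life 20 h → k = ln 2 / 20 = 0.03466 h⁻¹ = 0.8318 d⁻¹.
Set 16.29·exp(−k·t) = 3.3 → t = ln(16.29/3.3)/k = 165900 s = 46.07 h.
Distance = v·t = 0.45·165900 = 74630 m = 74.63 km.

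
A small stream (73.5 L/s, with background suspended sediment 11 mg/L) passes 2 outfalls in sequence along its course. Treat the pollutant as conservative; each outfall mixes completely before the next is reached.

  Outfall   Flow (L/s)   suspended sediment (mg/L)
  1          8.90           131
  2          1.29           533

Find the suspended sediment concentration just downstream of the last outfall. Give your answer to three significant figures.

31.8 mg/L

Outfall 1: combined Q = 82.40 L/s; C = (73.50·11.00 + 8.900·131.0)/82.40 = 23.96 mg/L.
Outfall 2: combined Q = 83.69 L/s; C = (82.40·23.96 + 1.290·533.0)/83.69 = 31.81 mg/L.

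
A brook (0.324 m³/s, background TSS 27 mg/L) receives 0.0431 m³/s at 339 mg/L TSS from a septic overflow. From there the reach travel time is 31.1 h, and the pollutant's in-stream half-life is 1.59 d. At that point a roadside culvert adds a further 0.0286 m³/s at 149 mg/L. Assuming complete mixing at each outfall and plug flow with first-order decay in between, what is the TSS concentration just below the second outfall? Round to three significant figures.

After mixing, C = (0.3240·27.00 + 0.04310·339.0) / 0.3671 = 23.36/0.3671 = 63.63 mg/L; combined flow 0.3671 m³/s.
Half-life 1.59 d → k = ln 2 / 1.59 = 0.4359 d⁻¹.
After decay, C = 63.63 × e^(−kt) = 63.63 × 0.5684 = 36.17 mg/L.
Second outfall: C = (0.3671·36.17 + 0.02860·149.0)/0.3957 = 44.32 mg/L.

44.3 mg/L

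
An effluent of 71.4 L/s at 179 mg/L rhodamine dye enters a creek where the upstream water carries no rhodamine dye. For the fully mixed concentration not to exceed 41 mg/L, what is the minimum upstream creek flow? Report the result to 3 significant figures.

240 L/s

Set C_mix = 41: (Q·0 + 71.40·179.0) / (Q + 71.40) = 41
→ Q = 71.40·(179.0 − 41)/(41 − 0) = 240.3 L/s.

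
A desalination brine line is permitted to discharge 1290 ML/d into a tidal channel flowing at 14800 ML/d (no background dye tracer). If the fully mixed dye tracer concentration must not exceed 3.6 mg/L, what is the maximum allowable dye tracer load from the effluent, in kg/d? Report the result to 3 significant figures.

57900 kg/d

Mass balance at the limit: 14800·0 + 1290·Cₑ = 16090·3.6 → Cₑ = 44.90 mg/L.
1290 ML/d = 14.93 m³/s. Load = 14.93 m³/s × 44.90 g/m³ × 86 400 s/d = 57920 kg/d.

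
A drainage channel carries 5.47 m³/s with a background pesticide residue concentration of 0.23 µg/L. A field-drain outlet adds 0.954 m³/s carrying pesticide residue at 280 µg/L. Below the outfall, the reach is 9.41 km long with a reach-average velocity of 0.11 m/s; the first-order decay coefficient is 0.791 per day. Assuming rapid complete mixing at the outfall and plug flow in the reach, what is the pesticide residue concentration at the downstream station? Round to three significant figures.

19.1 µg/L

Flow-weighted average: C = (5.470·0.2300 + 0.9540·280.0) / 6.424 = 268.4/6.424 = 41.78 µg/L.
Travel time t = 9.41·1000 / 0.11 = 85550 s = 23.76 h.
Applying C = C₀e^(−kt): 41.78 × 0.4570 = 19.09 µg/L.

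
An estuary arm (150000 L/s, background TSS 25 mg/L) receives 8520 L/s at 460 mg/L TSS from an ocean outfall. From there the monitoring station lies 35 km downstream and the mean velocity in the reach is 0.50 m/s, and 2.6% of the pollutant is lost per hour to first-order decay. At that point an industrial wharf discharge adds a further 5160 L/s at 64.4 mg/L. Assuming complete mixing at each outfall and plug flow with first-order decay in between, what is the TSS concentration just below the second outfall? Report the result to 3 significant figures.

30.1 mg/L

Mass balance: C = (150000·25.00 + 8520·460.0) / 158500 = 7669000/158500 = 48.38 mg/L; combined flow 158500 L/s.
Travel time t = 35·1000 / 0.50 = 70000 s = 19.44 h.
2.6%/h lost → k = −ln(1 − 0.026) = 0.02634 h⁻¹.
Applying C = C₀e^(−kt): 48.38 × 0.5991 = 28.99 mg/L.
Second outfall: C = (158500·28.99 + 5160·64.40)/163700 = 30.10 mg/L.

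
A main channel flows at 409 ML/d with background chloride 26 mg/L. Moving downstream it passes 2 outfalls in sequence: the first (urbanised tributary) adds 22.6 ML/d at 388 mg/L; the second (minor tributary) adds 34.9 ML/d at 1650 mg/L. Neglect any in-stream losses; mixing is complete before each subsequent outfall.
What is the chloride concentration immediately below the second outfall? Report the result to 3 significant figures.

After outfall 1: Q = 409.0 + 22.60 = 431.6 ML/d; C = (409.0·26.00 + 22.60·388.0)/431.6 = 44.96 mg/L.
After outfall 2: Q = 431.6 + 34.90 = 466.5 ML/d; C = (431.6·44.96 + 34.90·1650)/466.5 = 165.0 mg/L.

165 mg/L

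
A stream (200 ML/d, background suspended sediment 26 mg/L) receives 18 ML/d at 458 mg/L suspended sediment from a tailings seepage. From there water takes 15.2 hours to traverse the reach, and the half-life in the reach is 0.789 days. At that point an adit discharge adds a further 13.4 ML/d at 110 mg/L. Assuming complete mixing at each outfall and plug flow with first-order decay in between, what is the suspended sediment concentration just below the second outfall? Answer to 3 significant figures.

Mass balance: C = (200.0·26.00 + 18.00·458.0) / 218.0 = 13440/218.0 = 61.67 mg/L; combined flow 218.0 ML/d.
Half-life 0.789 d → k = ln 2 / 0.789 = 0.8785 d⁻¹.
Decay over the reach: 61.67·exp(−kt) = 61.67·0.5733 = 35.35 mg/L.
Second outfall: C = (218.0·35.35 + 13.40·110.0)/231.4 = 39.68 mg/L.

39.7 mg/L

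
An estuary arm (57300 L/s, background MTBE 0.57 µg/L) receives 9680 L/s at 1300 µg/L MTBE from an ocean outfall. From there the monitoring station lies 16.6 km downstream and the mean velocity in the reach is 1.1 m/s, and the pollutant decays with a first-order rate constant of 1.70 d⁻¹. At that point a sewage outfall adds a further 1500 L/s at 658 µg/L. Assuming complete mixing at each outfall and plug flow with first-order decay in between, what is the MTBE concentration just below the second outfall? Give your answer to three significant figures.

Mixed concentration C = ΣQC/ΣQ = (57300·0.5700 + 9680·1300) / 66980 = 12620000/66980 = 188.4 µg/L; combined flow 66980 L/s.
Travel time t = 16.6·1000 / 1.1 = 15090 s = 4.192 h.
Decay over the reach: 188.4·exp(−kt) = 188.4·0.7431 = 140.0 µg/L.
Second outfall: C = (66980·140.0 + 1500·658.0)/68480 = 151.3 µg/L.

151 µg/L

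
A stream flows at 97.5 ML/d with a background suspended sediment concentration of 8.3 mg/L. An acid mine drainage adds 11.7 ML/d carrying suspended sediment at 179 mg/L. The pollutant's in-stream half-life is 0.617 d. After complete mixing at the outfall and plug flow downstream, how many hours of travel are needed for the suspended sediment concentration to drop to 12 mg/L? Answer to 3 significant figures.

After mixing, C = (97.50·8.300 + 11.70·179.0) / 109.2 = 2904/109.2 = 26.59 mg/L.
Half-life 0.617 d → k = ln 2 / 0.617 = 1.123 d⁻¹.
26.59·exp(−k·t) = 12 → t = ln(26.59/12)/k = 61190 s = 17.00 h.

17.0 h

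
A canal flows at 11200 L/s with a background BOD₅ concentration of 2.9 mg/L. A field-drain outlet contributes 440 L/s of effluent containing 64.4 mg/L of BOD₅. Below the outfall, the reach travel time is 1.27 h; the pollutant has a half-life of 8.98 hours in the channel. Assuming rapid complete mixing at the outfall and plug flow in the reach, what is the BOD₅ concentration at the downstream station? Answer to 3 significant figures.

Mass balance: C = (11200·2.900 + 440.0·64.40) / 11640 = 60820/11640 = 5.225 mg/L.
Half-life 8.98 h → k = ln 2 / 8.98 = 0.07719 h⁻¹ = 1.853 d⁻¹.
Applying C = C₀e^(−kt): 5.225 × 0.9066 = 4.737 mg/L.

4.74 mg/L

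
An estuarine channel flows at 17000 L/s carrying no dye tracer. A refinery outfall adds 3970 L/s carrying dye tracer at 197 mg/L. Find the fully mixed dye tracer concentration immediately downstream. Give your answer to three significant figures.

37.3 mg/L

Mixed concentration C = ΣQC/ΣQ = (17000·0 + 3970·197.0) / 20970 = 782100/20970 = 37.30 mg/L.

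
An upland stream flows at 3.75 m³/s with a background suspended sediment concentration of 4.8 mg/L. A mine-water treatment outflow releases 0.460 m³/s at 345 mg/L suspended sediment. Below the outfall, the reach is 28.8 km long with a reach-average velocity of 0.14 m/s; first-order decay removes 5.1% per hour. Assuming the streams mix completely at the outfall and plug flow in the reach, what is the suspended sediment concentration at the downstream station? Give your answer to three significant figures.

Mass balance: C = (3.750·4.800 + 0.4600·345.0) / 4.210 = 176.7/4.210 = 41.97 mg/L.
Travel time t = 28.8·1000 / 0.14 = 205700 s = 57.14 h.
5.1%/h lost → k = −ln(1 − 0.051) = 0.05235 h⁻¹.
Decay over the reach: 41.97·exp(−kt) = 41.97·0.05023 = 2.108 mg/L.

2.11 mg/L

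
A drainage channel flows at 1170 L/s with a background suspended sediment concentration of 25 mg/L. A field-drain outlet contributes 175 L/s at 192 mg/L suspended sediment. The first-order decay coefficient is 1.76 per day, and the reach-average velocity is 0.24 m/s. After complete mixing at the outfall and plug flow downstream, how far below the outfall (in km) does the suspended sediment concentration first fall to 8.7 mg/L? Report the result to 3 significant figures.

19.8 km

Flow-weighted average: C = (1170·25.00 + 175.0·192.0) / 1345 = 62850/1345 = 46.73 mg/L.
Set 46.73·exp(−k·t) = 8.7 → t = ln(46.73/8.7)/k = 82520 s = 22.92 h.
Distance = v·t = 0.24·82520 = 19810 m = 19.81 km.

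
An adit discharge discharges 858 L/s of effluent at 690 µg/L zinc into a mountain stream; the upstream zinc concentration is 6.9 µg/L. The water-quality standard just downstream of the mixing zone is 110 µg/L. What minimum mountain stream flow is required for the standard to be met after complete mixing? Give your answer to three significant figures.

4830 L/s

Set C_mix = 110: (Q·6.900 + 858.0·690.0) / (Q + 858.0) = 110
→ Q = 858.0·(690.0 − 110)/(110 − 6.900) = 4827 L/s.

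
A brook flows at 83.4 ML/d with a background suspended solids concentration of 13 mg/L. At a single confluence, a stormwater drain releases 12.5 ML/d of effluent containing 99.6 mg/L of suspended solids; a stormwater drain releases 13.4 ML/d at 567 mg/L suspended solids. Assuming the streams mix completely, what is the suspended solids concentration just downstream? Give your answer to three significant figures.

90.8 mg/L

After mixing, C = (83.40·13.00 + 12.50·99.60 + 13.40·567.0) / 109.3 = 9927/109.3 = 90.82 mg/L.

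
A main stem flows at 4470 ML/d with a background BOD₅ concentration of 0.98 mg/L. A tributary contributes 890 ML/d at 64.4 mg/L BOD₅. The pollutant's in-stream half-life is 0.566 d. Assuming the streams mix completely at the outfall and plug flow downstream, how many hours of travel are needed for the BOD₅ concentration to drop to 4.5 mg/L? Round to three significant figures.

18.4 h

Flow-weighted average: C = (4470·0.9800 + 890.0·64.40) / 5360 = 61700/5360 = 11.51 mg/L.
Half-life 0.566 d → k = ln 2 / 0.566 = 1.225 d⁻¹.
11.51·exp(−k·t) = 4.5 → t = ln(11.51/4.5)/k = 66260 s = 18.41 h.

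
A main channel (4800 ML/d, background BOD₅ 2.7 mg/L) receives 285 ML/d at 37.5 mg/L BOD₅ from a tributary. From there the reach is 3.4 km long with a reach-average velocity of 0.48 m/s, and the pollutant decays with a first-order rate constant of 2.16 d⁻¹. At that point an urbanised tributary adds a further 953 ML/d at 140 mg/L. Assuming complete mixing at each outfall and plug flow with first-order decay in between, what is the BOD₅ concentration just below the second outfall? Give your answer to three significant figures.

Conservation of mass: C = (4800·2.700 + 285.0·37.50) / 5085 = 23650/5085 = 4.650 mg/L; combined flow 5085 ML/d.
Travel time t = 3.4·1000 / 0.48 = 7083 s = 1.968 h.
After decay, C = 4.650 × e^(−kt) = 4.650 × 0.8377 = 3.896 mg/L.
At the second outfall, C = (5085·3.896 + 953.0·140.0) / (5085 + 953.0) = 25.38 mg/L.

25.4 mg/L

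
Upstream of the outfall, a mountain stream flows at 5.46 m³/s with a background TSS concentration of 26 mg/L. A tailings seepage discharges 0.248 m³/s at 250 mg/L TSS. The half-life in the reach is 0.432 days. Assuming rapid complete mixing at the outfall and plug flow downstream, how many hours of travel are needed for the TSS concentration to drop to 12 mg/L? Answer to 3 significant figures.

16.3 h

Mixed concentration C = ΣQC/ΣQ = (5.460·26.00 + 0.2480·250.0) / 5.708 = 204.0/5.708 = 35.73 mg/L.
Half-life 0.432 d → k = ln 2 / 0.432 = 1.605 d⁻¹.
35.73·exp(−k·t) = 12 → t = ln(35.73/12)/k = 58760 s = 16.32 h.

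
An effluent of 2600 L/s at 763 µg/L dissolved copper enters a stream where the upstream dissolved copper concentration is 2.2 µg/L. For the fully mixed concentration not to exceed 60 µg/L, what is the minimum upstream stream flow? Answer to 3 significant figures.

31600 L/s

Set C_mix = 60: (Q·2.200 + 2600·763.0) / (Q + 2600) = 60
→ Q = 2600·(763.0 − 60)/(60 − 2.200) = 31620 L/s.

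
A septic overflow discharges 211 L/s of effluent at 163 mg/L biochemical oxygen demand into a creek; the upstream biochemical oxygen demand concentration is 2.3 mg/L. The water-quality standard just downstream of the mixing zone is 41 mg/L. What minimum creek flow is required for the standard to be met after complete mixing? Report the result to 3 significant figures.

665 L/s

Set C_mix = 41: (Q·2.300 + 211.0·163.0) / (Q + 211.0) = 41
→ Q = 211.0·(163.0 − 41)/(41 − 2.300) = 665.2 L/s.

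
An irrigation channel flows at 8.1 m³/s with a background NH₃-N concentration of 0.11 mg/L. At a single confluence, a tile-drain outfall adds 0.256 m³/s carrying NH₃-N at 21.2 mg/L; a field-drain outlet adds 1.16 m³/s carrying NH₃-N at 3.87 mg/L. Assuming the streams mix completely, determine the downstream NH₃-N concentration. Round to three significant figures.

After mixing, C = (8.100·0.1100 + 0.2560·21.20 + 1.160·3.870) / 9.516 = 10.81/9.516 = 1.136 mg/L.

1.14 mg/L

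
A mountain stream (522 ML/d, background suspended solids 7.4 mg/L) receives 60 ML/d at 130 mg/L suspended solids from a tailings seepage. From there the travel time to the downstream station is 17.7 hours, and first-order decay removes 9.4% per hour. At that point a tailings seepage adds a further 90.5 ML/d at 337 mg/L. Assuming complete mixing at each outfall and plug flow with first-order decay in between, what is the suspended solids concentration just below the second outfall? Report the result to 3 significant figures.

After mixing, C = (522.0·7.400 + 60.00·130.0) / 582.0 = 11660/582.0 = 20.04 mg/L; combined flow 582.0 ML/d.
9.4%/h lost → k = −ln(1 − 0.094) = 0.09872 h⁻¹.
First-order decay: C = 20.04·exp(−k·t) = 20.04·0.1742 = 3.492 mg/L.
Second outfall: C = (582.0·3.492 + 90.50·337.0)/672.5 = 48.37 mg/L.

48.4 mg/L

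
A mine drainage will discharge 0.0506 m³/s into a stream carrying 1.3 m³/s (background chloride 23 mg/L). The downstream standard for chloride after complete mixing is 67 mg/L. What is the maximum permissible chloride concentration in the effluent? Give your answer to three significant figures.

At the limit, (Qr·Cr + Qe·Cₑ)/(Qr + Qe) = 67:
Cₑ = (1.351·67 − 1.300·23.00) / 0.05060 = 1197 mg/L.

1200 mg/L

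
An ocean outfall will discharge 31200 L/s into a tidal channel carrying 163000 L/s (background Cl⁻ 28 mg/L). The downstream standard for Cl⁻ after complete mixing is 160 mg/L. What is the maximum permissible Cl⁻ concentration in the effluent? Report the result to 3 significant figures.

850 mg/L

At the limit, (Qr·Cr + Qe·Cₑ)/(Qr + Qe) = 160:
Cₑ = (194200·160 − 163000·28.00) / 31200 = 849.6 mg/L.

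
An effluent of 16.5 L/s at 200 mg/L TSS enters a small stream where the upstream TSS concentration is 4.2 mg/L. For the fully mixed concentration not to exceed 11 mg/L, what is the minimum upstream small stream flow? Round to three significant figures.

459 L/s

Set C_mix = 11: (Q·4.200 + 16.50·200.0) / (Q + 16.50) = 11
→ Q = 16.50·(200.0 − 11)/(11 − 4.200) = 458.6 L/s.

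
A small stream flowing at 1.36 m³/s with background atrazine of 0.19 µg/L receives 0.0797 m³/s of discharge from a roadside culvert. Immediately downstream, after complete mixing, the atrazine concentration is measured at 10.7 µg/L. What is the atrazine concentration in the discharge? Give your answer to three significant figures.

Mass balance: 1.360·0.1900 + 0.07970·Cₑ = 1.440·10.70
→ Cₑ = (1.440·10.70 − 1.360·0.1900) / 0.07970 = 190.0 µg/L.

190 µg/L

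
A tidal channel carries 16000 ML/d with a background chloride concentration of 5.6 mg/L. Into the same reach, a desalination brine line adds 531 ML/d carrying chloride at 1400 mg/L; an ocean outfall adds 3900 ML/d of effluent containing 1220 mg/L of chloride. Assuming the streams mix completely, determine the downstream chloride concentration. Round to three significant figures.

274 mg/L

Conservation of mass: C = (16000·5.600 + 531.0·1400 + 3900·1220) / 20430 = 5591000/20430 = 273.7 mg/L.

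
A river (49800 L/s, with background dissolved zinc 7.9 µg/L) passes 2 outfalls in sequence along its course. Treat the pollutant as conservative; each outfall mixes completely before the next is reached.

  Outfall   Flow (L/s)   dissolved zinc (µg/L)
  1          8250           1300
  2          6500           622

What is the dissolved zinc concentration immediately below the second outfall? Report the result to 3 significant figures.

235 µg/L

Below outfall 1: Q → 58050 L/s, C = (49800·7.900 + 8250·1300)/58050 = 191.5 µg/L.
Below outfall 2: Q → 64550 L/s, C = (58050·191.5 + 6500·622.0)/64550 = 234.9 µg/L.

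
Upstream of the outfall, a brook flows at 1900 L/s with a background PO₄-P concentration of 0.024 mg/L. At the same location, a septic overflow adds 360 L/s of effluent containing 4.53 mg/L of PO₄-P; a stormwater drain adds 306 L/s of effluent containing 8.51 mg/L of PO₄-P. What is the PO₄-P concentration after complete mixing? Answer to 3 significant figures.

After mixing, C = (1900·0.02400 + 360.0·4.530 + 306.0·8.510) / 2566 = 4280/2566 = 1.668 mg/L.

1.67 mg/L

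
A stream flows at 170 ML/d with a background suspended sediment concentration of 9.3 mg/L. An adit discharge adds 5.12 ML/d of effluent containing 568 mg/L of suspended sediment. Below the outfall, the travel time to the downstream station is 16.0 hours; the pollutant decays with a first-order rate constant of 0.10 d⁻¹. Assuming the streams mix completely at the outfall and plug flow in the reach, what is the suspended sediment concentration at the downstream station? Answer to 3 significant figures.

Mass balance: C = (170.0·9.300 + 5.120·568.0) / 175.1 = 4489/175.1 = 25.63 mg/L.
Applying C = C₀e^(−kt): 25.63 × 0.9355 = 23.98 mg/L.

24.0 mg/L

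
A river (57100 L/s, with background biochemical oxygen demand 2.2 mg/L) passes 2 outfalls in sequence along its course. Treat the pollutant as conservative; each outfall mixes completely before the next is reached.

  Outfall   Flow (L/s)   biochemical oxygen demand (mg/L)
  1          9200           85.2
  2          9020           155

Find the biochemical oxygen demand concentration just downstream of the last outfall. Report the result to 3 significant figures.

Below outfall 1: Q → 66300 L/s, C = (57100·2.200 + 9200·85.20)/66300 = 13.72 mg/L.
Below outfall 2: Q → 75320 L/s, C = (66300·13.72 + 9020·155.0)/75320 = 30.64 mg/L.

30.6 mg/L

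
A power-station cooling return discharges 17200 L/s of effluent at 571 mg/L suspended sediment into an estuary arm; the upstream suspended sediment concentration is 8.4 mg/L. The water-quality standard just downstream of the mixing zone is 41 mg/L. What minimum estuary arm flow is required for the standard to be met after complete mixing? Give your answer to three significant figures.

Set C_mix = 41: (Q·8.400 + 17200·571.0) / (Q + 17200) = 41
→ Q = 17200·(571.0 − 41)/(41 − 8.400) = 279600 L/s.

280000 L/s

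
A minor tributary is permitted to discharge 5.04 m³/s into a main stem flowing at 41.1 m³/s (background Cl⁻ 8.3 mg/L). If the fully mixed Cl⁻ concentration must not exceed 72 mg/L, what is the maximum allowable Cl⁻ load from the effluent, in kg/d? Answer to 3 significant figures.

Mass balance at the limit: 41.10·8.300 + 5.040·Cₑ = 46.14·72 → Cₑ = 591.5 mg/L.
Load = 5.040 m³/s × 591.5 g/m³ × 86 400 s/d = 257600 kg/d.

258000 kg/d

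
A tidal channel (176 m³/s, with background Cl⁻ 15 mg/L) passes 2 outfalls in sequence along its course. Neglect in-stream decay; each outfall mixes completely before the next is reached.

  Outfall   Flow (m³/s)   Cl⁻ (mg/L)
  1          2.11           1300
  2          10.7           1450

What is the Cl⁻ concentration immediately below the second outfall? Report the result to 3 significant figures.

Outfall 1: combined Q = 178.1 m³/s; C = (176.0·15.00 + 2.110·1300)/178.1 = 30.22 mg/L.
Outfall 2: combined Q = 188.8 m³/s; C = (178.1·30.22 + 10.70·1450)/188.8 = 110.7 mg/L.

111 mg/L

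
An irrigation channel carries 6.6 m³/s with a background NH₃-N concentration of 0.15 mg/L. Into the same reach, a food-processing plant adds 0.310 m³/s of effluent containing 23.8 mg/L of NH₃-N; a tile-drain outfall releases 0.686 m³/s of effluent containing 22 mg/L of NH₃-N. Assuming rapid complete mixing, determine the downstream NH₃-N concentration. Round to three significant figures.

Mass balance: C = (6.600·0.1500 + 0.3100·23.80 + 0.6860·22.00) / 7.596 = 23.46/7.596 = 3.088 mg/L.

3.09 mg/L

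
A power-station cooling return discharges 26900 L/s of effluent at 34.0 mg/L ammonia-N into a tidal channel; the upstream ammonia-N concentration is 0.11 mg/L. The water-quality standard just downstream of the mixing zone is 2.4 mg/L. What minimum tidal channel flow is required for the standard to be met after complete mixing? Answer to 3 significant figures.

371000 L/s

Set C_mix = 2.4: (Q·0.1100 + 26900·34.00) / (Q + 26900) = 2.4
→ Q = 26900·(34.00 − 2.4)/(2.4 − 0.1100) = 371200 L/s.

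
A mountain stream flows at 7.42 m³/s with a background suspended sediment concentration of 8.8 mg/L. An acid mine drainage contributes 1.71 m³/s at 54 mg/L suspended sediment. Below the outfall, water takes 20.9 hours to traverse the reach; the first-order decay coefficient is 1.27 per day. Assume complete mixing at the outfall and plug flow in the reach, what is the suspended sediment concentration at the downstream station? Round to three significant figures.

5.71 mg/L

Conservation of mass: C = (7.420·8.800 + 1.710·54.00) / 9.130 = 157.6/9.130 = 17.27 mg/L.
Applying C = C₀e^(−kt): 17.27 × 0.3309 = 5.713 mg/L.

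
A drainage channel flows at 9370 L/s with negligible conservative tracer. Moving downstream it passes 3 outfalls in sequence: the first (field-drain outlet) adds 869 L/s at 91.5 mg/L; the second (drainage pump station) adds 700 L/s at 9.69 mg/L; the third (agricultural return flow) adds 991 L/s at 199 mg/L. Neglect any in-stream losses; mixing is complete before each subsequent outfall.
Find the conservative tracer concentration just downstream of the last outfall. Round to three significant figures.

Outfall 1: combined Q = 10240 L/s; C = (9370·0 + 869.0·91.50)/10240 = 7.766 mg/L.
Outfall 2: combined Q = 10940 L/s; C = (10240·7.766 + 700.0·9.690)/10940 = 7.889 mg/L.
Outfall 3: combined Q = 11930 L/s; C = (10940·7.889 + 991.0·199.0)/11930 = 23.76 mg/L.

23.8 mg/L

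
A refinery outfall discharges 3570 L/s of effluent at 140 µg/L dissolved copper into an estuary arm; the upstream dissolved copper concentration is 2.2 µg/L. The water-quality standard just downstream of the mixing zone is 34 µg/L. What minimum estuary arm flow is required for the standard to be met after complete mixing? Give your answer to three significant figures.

Set C_mix = 34: (Q·2.200 + 3570·140.0) / (Q + 3570) = 34
→ Q = 3570·(140.0 − 34)/(34 − 2.200) = 11900 L/s.

11900 L/s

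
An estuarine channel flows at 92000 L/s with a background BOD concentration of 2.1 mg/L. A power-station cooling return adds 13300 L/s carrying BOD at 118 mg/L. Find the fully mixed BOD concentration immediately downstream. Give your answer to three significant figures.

16.7 mg/L

After mixing, C = (92000·2.100 + 13300·118.0) / 105300 = 1763000/105300 = 16.74 mg/L.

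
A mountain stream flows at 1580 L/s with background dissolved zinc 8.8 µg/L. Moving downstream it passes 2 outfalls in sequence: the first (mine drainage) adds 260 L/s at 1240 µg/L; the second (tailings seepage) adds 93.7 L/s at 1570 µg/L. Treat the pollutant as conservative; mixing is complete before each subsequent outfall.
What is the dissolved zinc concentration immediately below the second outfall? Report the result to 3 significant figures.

After outfall 1: Q = 1580 + 260.0 = 1840 L/s; C = (1580·8.800 + 260.0·1240)/1840 = 182.8 µg/L.
After outfall 2: Q = 1840 + 93.70 = 1934 L/s; C = (1840·182.8 + 93.70·1570)/1934 = 250.0 µg/L.

250 µg/L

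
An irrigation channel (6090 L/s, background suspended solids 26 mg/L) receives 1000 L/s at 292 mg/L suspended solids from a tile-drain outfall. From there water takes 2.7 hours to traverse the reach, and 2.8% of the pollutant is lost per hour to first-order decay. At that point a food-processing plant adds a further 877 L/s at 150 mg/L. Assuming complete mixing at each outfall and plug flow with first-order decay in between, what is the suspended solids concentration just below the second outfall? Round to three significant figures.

After mixing, C = (6090·26.00 + 1000·292.0) / 7090 = 450300/7090 = 63.52 mg/L; combined flow 7090 L/s.
2.8%/h lost → k = −ln(1 − 0.028) = 0.02840 h⁻¹.
Decay over the reach: 63.52·exp(−kt) = 63.52·0.9262 = 58.83 mg/L.
At the second outfall, C = (7090·58.83 + 877.0·150.0) / (7090 + 877.0) = 68.87 mg/L.

68.9 mg/L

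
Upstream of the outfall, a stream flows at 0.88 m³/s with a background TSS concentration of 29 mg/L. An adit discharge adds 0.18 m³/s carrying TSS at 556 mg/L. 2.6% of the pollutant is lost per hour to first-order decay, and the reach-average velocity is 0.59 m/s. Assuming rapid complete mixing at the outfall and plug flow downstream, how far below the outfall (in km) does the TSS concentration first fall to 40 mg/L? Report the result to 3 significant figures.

Flow-weighted average: C = (0.8800·29.00 + 0.1800·556.0) / 1.060 = 125.6/1.060 = 118.5 mg/L.
2.6%/h lost → k = −ln(1 − 0.026) = 0.02634 h⁻¹.
Set 118.5·exp(−k·t) = 40 → t = ln(118.5/40)/k = 148400 s = 41.22 h.
Distance = v·t = 0.59·148400 = 87560 m = 87.56 km.

87.6 km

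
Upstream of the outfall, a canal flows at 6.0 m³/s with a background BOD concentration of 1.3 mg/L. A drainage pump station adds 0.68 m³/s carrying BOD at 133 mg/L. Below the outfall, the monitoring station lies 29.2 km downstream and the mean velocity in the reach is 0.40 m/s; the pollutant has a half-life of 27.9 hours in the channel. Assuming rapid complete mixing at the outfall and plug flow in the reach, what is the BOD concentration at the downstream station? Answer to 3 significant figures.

Conservation of mass: C = (6.000·1.300 + 0.6800·133.0) / 6.680 = 98.24/6.680 = 14.71 mg/L.
Travel time t = 29.2·1000 / 0.40 = 73000 s = 20.28 h.
Half-life 27.9 h → k = ln 2 / 27.9 = 0.02484 h⁻¹ = 0.5963 d⁻¹.
Decay over the reach: 14.71·exp(−kt) = 14.71·0.6042 = 8.886 mg/L.

8.89 mg/L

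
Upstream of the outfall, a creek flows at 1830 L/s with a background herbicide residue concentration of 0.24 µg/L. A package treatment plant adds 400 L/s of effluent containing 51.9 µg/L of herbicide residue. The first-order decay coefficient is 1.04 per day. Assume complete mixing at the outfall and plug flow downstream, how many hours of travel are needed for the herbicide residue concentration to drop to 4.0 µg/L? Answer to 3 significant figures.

Conservation of mass: C = (1830·0.2400 + 400.0·51.90) / 2230 = 21200/2230 = 9.506 µg/L.
9.506·exp(−k·t) = 4.0 → t = ln(9.506/4.0)/k = 71920 s = 19.98 h.

20.0 h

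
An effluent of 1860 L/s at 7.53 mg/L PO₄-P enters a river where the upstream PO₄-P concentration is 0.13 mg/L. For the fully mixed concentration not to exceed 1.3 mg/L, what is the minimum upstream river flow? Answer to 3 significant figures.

9900 L/s

Set C_mix = 1.3: (Q·0.1300 + 1860·7.530) / (Q + 1860) = 1.3
→ Q = 1860·(7.530 − 1.3)/(1.3 − 0.1300) = 9904 L/s.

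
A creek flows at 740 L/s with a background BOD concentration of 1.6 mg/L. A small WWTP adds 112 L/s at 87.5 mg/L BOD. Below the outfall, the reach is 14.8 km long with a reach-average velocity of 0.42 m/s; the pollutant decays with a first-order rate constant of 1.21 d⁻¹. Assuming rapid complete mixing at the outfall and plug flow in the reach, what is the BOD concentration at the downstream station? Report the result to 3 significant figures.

Conservation of mass: C = (740.0·1.600 + 112.0·87.50) / 852.0 = 10980/852.0 = 12.89 mg/L.
Travel time t = 14.8·1000 / 0.42 = 35240 s = 9.788 h.
After decay, C = 12.89 × e^(−kt) = 12.89 × 0.6105 = 7.870 mg/L.

7.87 mg/L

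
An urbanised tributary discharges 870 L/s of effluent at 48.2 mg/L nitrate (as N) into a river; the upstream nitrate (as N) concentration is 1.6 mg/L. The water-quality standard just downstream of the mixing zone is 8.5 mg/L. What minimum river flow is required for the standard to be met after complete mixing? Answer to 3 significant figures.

5010 L/s

Set C_mix = 8.5: (Q·1.600 + 870.0·48.20) / (Q + 870.0) = 8.5
→ Q = 870.0·(48.20 − 8.5)/(8.5 − 1.600) = 5006 L/s.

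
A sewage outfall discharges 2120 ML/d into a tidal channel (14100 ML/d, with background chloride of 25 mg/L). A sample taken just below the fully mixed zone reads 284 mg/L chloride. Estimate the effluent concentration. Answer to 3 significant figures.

Mass balance: 14100·25.00 + 2120·Cₑ = 16220·284.0
→ Cₑ = (16220·284.0 − 14100·25.00) / 2120 = 2007 mg/L.

2010 mg/L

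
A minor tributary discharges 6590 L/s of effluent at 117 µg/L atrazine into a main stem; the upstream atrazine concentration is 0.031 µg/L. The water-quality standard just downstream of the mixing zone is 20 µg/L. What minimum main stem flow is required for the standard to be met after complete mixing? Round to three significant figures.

Set C_mix = 20: (Q·0.03100 + 6590·117.0) / (Q + 6590) = 20
→ Q = 6590·(117.0 − 20)/(20 − 0.03100) = 32010 L/s.

32000 L/s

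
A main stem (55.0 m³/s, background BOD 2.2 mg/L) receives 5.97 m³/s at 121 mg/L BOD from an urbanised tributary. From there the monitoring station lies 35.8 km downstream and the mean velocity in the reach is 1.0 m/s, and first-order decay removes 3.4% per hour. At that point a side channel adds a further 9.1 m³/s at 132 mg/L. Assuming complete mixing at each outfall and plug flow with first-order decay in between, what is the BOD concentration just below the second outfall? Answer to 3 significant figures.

Mass balance: C = (55.00·2.200 + 5.970·121.0) / 60.97 = 843.4/60.97 = 13.83 mg/L; combined flow 60.97 m³/s.
Travel time t = 35.8·1000 / 1.0 = 35800 s = 9.944 h.
3.4%/h lost → k = −ln(1 − 0.034) = 0.03459 h⁻¹.
After decay, C = 13.83 × e^(−kt) = 13.83 × 0.7089 = 9.806 mg/L.
Second outfall: C = (60.97·9.806 + 9.100·132.0)/70.07 = 25.68 mg/L.

25.7 mg/L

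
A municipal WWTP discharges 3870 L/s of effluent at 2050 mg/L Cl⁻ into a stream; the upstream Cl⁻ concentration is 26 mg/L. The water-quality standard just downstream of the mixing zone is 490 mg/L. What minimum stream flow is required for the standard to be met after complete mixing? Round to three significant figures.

Set C_mix = 490: (Q·26.00 + 3870·2050) / (Q + 3870) = 490
→ Q = 3870·(2050 − 490)/(490 − 26.00) = 13010 L/s.

13000 L/s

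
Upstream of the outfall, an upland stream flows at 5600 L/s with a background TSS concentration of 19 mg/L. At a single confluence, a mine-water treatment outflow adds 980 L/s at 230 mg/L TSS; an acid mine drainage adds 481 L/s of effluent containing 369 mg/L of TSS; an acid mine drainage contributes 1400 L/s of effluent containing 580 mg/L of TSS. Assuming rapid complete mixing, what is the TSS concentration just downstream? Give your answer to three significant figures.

156 mg/L

Conservation of mass: C = (5600·19.00 + 980.0·230.0 + 481.0·369.0 + 1400·580.0) / 8461 = 1321000/8461 = 156.2 mg/L.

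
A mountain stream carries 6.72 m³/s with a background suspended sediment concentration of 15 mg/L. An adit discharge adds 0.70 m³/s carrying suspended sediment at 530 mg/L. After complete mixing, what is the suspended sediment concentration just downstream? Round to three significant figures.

63.6 mg/L

After mixing, C = (6.720·15.00 + 0.7000·530.0) / 7.420 = 471.8/7.420 = 63.58 mg/L.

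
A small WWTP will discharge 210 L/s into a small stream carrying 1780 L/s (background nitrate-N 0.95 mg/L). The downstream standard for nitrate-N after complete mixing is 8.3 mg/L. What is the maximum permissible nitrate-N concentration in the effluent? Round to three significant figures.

At the limit, (Qr·Cr + Qe·Cₑ)/(Qr + Qe) = 8.3:
Cₑ = (1990·8.3 − 1780·0.9500) / 210.0 = 70.60 mg/L.

70.6 mg/L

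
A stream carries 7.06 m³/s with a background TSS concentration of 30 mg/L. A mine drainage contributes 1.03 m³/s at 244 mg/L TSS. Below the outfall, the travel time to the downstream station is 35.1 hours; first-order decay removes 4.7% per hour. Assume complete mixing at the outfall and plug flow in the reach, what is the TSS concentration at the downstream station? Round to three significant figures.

10.6 mg/L

Mass balance: C = (7.060·30.00 + 1.030·244.0) / 8.090 = 463.1/8.090 = 57.25 mg/L.
4.7%/h lost → k = −ln(1 − 0.047) = 0.04814 h⁻¹.
After decay, C = 57.25 × e^(−kt) = 57.25 × 0.1846 = 10.57 mg/L.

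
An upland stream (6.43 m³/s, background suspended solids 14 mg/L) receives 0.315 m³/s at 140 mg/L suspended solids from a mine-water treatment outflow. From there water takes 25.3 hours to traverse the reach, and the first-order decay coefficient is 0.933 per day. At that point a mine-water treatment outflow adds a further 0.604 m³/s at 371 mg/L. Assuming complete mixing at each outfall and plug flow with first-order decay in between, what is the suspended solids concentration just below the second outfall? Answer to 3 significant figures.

Mass balance: C = (6.430·14.00 + 0.3150·140.0) / 6.745 = 134.1/6.745 = 19.88 mg/L; combined flow 6.745 m³/s.
After decay, C = 19.88 × e^(−kt) = 19.88 × 0.3740 = 7.436 mg/L.
At the second outfall, C = (6.745·7.436 + 0.6040·371.0) / (6.745 + 0.6040) = 37.32 mg/L.

37.3 mg/L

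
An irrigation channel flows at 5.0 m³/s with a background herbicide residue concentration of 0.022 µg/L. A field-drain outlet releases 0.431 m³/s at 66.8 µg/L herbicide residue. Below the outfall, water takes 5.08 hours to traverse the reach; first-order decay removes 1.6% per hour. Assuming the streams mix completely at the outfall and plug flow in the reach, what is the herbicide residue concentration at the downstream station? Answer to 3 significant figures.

Mass balance: C = (5.000·0.02200 + 0.4310·66.80) / 5.431 = 28.90/5.431 = 5.321 µg/L.
1.6%/h lost → k = −ln(1 − 0.016) = 0.01613 h⁻¹.
After decay, C = 5.321 × e^(−kt) = 5.321 × 0.9213 = 4.903 µg/L.

4.90 µg/L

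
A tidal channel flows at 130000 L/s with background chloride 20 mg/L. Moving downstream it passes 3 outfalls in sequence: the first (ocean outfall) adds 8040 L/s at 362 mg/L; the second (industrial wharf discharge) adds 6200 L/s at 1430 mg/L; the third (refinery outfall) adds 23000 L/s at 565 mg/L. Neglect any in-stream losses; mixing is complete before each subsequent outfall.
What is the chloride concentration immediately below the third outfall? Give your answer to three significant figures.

Outfall 1: combined Q = 138000 L/s; C = (130000·20.00 + 8040·362.0)/138000 = 39.92 mg/L.
Outfall 2: combined Q = 144200 L/s; C = (138000·39.92 + 6200·1430)/144200 = 99.67 mg/L.
Outfall 3: combined Q = 167200 L/s; C = (144200·99.67 + 23000·565.0)/167200 = 163.7 mg/L.

164 mg/L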